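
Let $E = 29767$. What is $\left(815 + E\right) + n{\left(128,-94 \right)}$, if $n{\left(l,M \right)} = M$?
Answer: $30488$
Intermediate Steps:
$\left(815 + E\right) + n{\left(128,-94 \right)} = \left(815 + 29767\right) - 94 = 30582 - 94 = 30488$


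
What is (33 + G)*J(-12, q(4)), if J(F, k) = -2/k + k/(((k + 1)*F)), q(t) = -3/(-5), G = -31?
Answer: -323/48 ≈ -6.7292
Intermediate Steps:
q(t) = 3/5 (q(t) = -3*(-1/5) = 3/5)
J(F, k) = -2/k + k/(F*(1 + k)) (J(F, k) = -2/k + k/(((1 + k)*F)) = -2/k + k/((F*(1 + k))) = -2/k + k*(1/(F*(1 + k))) = -2/k + k/(F*(1 + k)))
(33 + G)*J(-12, q(4)) = (33 - 31)*(((3/5)**2 - 2*(-12) - 2*(-12)*3/5)/((-12)*(3/5)*(1 + 3/5))) = 2*(-1/12*5/3*(9/25 + 24 + 72/5)/8/5) = 2*(-1/12*5/3*5/8*969/25) = 2*(-323/96) = -323/48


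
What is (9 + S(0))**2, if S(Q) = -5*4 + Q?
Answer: 121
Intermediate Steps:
S(Q) = -20 + Q
(9 + S(0))**2 = (9 + (-20 + 0))**2 = (9 - 20)**2 = (-11)**2 = 121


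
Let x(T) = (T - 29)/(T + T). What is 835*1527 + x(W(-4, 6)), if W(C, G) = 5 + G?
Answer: 14025486/11 ≈ 1.2750e+6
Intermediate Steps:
x(T) = (-29 + T)/(2*T) (x(T) = (-29 + T)/((2*T)) = (-29 + T)*(1/(2*T)) = (-29 + T)/(2*T))
835*1527 + x(W(-4, 6)) = 835*1527 + (-29 + (5 + 6))/(2*(5 + 6)) = 1275045 + (½)*(-29 + 11)/11 = 1275045 + (½)*(1/11)*(-18) = 1275045 - 9/11 = 14025486/11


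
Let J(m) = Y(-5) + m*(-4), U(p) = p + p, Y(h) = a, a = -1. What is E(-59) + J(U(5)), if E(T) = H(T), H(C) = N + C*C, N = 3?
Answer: 3443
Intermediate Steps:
H(C) = 3 + C² (H(C) = 3 + C*C = 3 + C²)
Y(h) = -1
U(p) = 2*p
J(m) = -1 - 4*m (J(m) = -1 + m*(-4) = -1 - 4*m)
E(T) = 3 + T²
E(-59) + J(U(5)) = (3 + (-59)²) + (-1 - 8*5) = (3 + 3481) + (-1 - 4*10) = 3484 + (-1 - 40) = 3484 - 41 = 3443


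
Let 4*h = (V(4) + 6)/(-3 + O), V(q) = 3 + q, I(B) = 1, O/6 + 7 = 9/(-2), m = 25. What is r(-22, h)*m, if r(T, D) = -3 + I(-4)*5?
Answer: 50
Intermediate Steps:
O = -69 (O = -42 + 6*(9/(-2)) = -42 + 6*(9*(-1/2)) = -42 + 6*(-9/2) = -42 - 27 = -69)
h = -13/288 (h = (((3 + 4) + 6)/(-3 - 69))/4 = ((7 + 6)/(-72))/4 = (13*(-1/72))/4 = (1/4)*(-13/72) = -13/288 ≈ -0.045139)
r(T, D) = 2 (r(T, D) = -3 + 1*5 = -3 + 5 = 2)
r(-22, h)*m = 2*25 = 50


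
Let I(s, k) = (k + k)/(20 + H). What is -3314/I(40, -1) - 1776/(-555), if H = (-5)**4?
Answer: 5343841/5 ≈ 1.0688e+6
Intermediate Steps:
H = 625
I(s, k) = 2*k/645 (I(s, k) = (k + k)/(20 + 625) = (2*k)/645 = (2*k)*(1/645) = 2*k/645)
-3314/I(40, -1) - 1776/(-555) = -3314/((2/645)*(-1)) - 1776/(-555) = -3314/(-2/645) - 1776*(-1/555) = -3314*(-645/2) + 16/5 = 1068765 + 16/5 = 5343841/5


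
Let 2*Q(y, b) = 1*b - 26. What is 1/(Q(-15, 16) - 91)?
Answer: -1/96 ≈ -0.010417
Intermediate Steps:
Q(y, b) = -13 + b/2 (Q(y, b) = (1*b - 26)/2 = (b - 26)/2 = (-26 + b)/2 = -13 + b/2)
1/(Q(-15, 16) - 91) = 1/((-13 + (½)*16) - 91) = 1/((-13 + 8) - 91) = 1/(-5 - 91) = 1/(-96) = -1/96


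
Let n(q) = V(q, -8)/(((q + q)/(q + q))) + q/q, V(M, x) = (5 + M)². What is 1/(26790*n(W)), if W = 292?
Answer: 1/2363145900 ≈ 4.2316e-10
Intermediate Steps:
n(q) = 1 + (5 + q)² (n(q) = (5 + q)²/(((q + q)/(q + q))) + q/q = (5 + q)²/(((2*q)/((2*q)))) + 1 = (5 + q)²/(((2*q)*(1/(2*q)))) + 1 = (5 + q)²/1 + 1 = (5 + q)²*1 + 1 = (5 + q)² + 1 = 1 + (5 + q)²)
1/(26790*n(W)) = 1/(26790*(1 + (5 + 292)²)) = 1/(26790*(1 + 297²)) = 1/(26790*(1 + 88209)) = (1/26790)/88210 = (1/26790)*(1/88210) = 1/2363145900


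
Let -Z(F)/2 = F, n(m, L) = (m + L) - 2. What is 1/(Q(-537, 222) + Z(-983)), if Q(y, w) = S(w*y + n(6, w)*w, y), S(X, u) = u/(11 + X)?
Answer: 69031/135715483 ≈ 0.00050864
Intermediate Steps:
n(m, L) = -2 + L + m (n(m, L) = (L + m) - 2 = -2 + L + m)
Z(F) = -2*F
Q(y, w) = y/(11 + w*y + w*(4 + w)) (Q(y, w) = y/(11 + (w*y + (-2 + w + 6)*w)) = y/(11 + (w*y + (4 + w)*w)) = y/(11 + (w*y + w*(4 + w))) = y/(11 + w*y + w*(4 + w)))
1/(Q(-537, 222) + Z(-983)) = 1/(-537/(11 + 222*(4 + 222 - 537)) - 2*(-983)) = 1/(-537/(11 + 222*(-311)) + 1966) = 1/(-537/(11 - 69042) + 1966) = 1/(-537/(-69031) + 1966) = 1/(-537*(-1/69031) + 1966) = 1/(537/69031 + 1966) = 1/(135715483/69031) = 69031/135715483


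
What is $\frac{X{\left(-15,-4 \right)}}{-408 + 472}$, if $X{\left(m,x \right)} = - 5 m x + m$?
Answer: $- \frac{315}{64} \approx -4.9219$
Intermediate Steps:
$X{\left(m,x \right)} = m - 5 m x$ ($X{\left(m,x \right)} = - 5 m x + m = m - 5 m x$)
$\frac{X{\left(-15,-4 \right)}}{-408 + 472} = \frac{\left(-15\right) \left(1 - -20\right)}{-408 + 472} = \frac{\left(-15\right) \left(1 + 20\right)}{64} = \left(-15\right) 21 \cdot \frac{1}{64} = \left(-315\right) \frac{1}{64} = - \frac{315}{64}$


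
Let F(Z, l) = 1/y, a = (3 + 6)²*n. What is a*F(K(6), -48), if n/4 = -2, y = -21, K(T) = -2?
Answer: 216/7 ≈ 30.857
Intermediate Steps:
n = -8 (n = 4*(-2) = -8)
a = -648 (a = (3 + 6)²*(-8) = 9²*(-8) = 81*(-8) = -648)
F(Z, l) = -1/21 (F(Z, l) = 1/(-21) = -1/21)
a*F(K(6), -48) = -648*(-1/21) = 216/7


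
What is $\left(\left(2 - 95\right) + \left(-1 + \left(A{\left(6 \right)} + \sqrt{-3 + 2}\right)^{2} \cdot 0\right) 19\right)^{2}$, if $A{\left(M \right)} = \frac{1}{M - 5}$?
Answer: $12544$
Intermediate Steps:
$A{\left(M \right)} = \frac{1}{-5 + M}$
$\left(\left(2 - 95\right) + \left(-1 + \left(A{\left(6 \right)} + \sqrt{-3 + 2}\right)^{2} \cdot 0\right) 19\right)^{2} = \left(\left(2 - 95\right) + \left(-1 + \left(\frac{1}{-5 + 6} + \sqrt{-3 + 2}\right)^{2} \cdot 0\right) 19\right)^{2} = \left(\left(2 - 95\right) + \left(-1 + \left(1^{-1} + \sqrt{-1}\right)^{2} \cdot 0\right) 19\right)^{2} = \left(-93 + \left(-1 + \left(1 + i\right)^{2} \cdot 0\right) 19\right)^{2} = \left(-93 + \left(-1 + 0\right) 19\right)^{2} = \left(-93 - 19\right)^{2} = \left(-112\right)^{2} = 12544$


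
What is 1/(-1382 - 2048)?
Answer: -1/3430 ≈ -0.00029154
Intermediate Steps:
1/(-1382 - 2048) = 1/(-3430) = -1/3430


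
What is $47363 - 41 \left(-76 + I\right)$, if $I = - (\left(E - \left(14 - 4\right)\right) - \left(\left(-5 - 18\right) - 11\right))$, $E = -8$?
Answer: $51135$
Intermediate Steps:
$I = -16$ ($I = - (\left(-8 - \left(14 - 4\right)\right) - \left(\left(-5 - 18\right) - 11\right)) = - (\left(-8 - \left(14 - 4\right)\right) - \left(-23 - 11\right)) = - (\left(-8 - 10\right) - -34) = - (\left(-8 - 10\right) + 34) = - (-18 + 34) = \left(-1\right) 16 = -16$)
$47363 - 41 \left(-76 + I\right) = 47363 - 41 \left(-76 - 16\right) = 47363 - 41 \left(-92\right) = 47363 - -3772 = 47363 + 3772 = 51135$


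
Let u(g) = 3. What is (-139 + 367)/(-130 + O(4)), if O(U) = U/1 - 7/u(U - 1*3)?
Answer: -684/385 ≈ -1.7766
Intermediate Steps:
O(U) = -7/3 + U (O(U) = U/1 - 7/3 = U*1 - 7*⅓ = U - 7/3 = -7/3 + U)
(-139 + 367)/(-130 + O(4)) = (-139 + 367)/(-130 + (-7/3 + 4)) = 228/(-130 + 5/3) = 228/(-385/3) = 228*(-3/385) = -684/385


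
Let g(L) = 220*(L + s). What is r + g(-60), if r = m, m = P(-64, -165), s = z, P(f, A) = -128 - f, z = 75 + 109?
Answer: 27216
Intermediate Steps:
z = 184
s = 184
m = -64 (m = -128 - 1*(-64) = -128 + 64 = -64)
r = -64
g(L) = 40480 + 220*L (g(L) = 220*(L + 184) = 220*(184 + L) = 40480 + 220*L)
r + g(-60) = -64 + (40480 + 220*(-60)) = -64 + (40480 - 13200) = -64 + 27280 = 27216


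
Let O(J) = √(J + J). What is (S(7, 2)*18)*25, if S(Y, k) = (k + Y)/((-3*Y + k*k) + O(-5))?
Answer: -68850/299 - 4050*I*√10/299 ≈ -230.27 - 42.834*I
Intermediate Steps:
O(J) = √2*√J (O(J) = √(2*J) = √2*√J)
S(Y, k) = (Y + k)/(k² - 3*Y + I*√10) (S(Y, k) = (k + Y)/((-3*Y + k*k) + √2*√(-5)) = (Y + k)/((-3*Y + k²) + √2*(I*√5)) = (Y + k)/((k² - 3*Y) + I*√10) = (Y + k)/(k² - 3*Y + I*√10))
(S(7, 2)*18)*25 = (((7 + 2)/(2² - 3*7 + I*√10))*18)*25 = ((9/(4 - 21 + I*√10))*18)*25 = ((9/(-17 + I*√10))*18)*25 = (162/(-17 + I*√10))*25 = 4050/(-17 + I*√10)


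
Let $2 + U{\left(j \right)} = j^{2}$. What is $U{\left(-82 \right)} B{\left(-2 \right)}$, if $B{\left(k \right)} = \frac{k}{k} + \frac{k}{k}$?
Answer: $13444$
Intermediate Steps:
$B{\left(k \right)} = 2$ ($B{\left(k \right)} = 1 + 1 = 2$)
$U{\left(j \right)} = -2 + j^{2}$
$U{\left(-82 \right)} B{\left(-2 \right)} = \left(-2 + \left(-82\right)^{2}\right) 2 = \left(-2 + 6724\right) 2 = 6722 \cdot 2 = 13444$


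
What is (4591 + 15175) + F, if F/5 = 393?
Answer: 21731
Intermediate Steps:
F = 1965 (F = 5*393 = 1965)
(4591 + 15175) + F = (4591 + 15175) + 1965 = 19766 + 1965 = 21731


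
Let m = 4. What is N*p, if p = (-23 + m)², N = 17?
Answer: 6137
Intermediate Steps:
p = 361 (p = (-23 + 4)² = (-19)² = 361)
N*p = 17*361 = 6137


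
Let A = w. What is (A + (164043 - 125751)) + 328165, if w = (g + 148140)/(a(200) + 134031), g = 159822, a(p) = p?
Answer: 49190197529/134231 ≈ 3.6646e+5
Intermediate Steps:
w = 307962/134231 (w = (159822 + 148140)/(200 + 134031) = 307962/134231 ≈ 2.2943)
A = 307962/134231 ≈ 2.2943
(A + (164043 - 125751)) + 328165 = (307962/134231 + (164043 - 125751)) + 328165 = (307962/134231 + 38292) + 328165 = 5140281414/134231 + 328165 = 49190197529/134231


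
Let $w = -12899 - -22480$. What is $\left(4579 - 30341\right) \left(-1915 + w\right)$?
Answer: $-197491492$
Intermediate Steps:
$w = 9581$ ($w = -12899 + 22480 = 9581$)
$\left(4579 - 30341\right) \left(-1915 + w\right) = \left(4579 - 30341\right) \left(-1915 + 9581\right) = \left(-25762\right) 7666 = -197491492$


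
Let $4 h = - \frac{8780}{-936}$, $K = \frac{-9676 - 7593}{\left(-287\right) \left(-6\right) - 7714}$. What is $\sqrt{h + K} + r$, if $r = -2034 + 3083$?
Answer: $1049 + \frac{\sqrt{91024258}}{4173} \approx 1051.3$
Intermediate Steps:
$r = 1049$
$K = \frac{2467}{856}$ ($K = - \frac{17269}{1722 - 7714} = - \frac{17269}{-5992} = \left(-17269\right) \left(- \frac{1}{5992}\right) = \frac{2467}{856} \approx 2.882$)
$h = \frac{2195}{936}$ ($h = \frac{\left(-8780\right) \frac{1}{-936}}{4} = \frac{\left(-8780\right) \left(- \frac{1}{936}\right)}{4} = \frac{1}{4} \cdot \frac{2195}{234} = \frac{2195}{936} \approx 2.3451$)
$\sqrt{h + K} + r = \sqrt{\frac{2195}{936} + \frac{2467}{856}} + 1049 = \sqrt{\frac{65438}{12519}} + 1049 = \frac{\sqrt{91024258}}{4173} + 1049 = 1049 + \frac{\sqrt{91024258}}{4173}$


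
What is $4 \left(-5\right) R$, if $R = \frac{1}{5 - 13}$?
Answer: $\frac{5}{2} \approx 2.5$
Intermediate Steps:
$R = - \frac{1}{8}$ ($R = \frac{1}{-8} = - \frac{1}{8} \approx -0.125$)
$4 \left(-5\right) R = 4 \left(-5\right) \left(- \frac{1}{8}\right) = \left(-20\right) \left(- \frac{1}{8}\right) = \frac{5}{2}$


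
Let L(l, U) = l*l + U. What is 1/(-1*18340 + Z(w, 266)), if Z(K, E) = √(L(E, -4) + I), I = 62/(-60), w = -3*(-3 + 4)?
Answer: -550200/10088545471 - √63675870/10088545471 ≈ -5.5328e-5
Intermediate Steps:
w = -3 (w = -3*1 = -3)
I = -31/30 (I = 62*(-1/60) = -31/30 ≈ -1.0333)
L(l, U) = U + l² (L(l, U) = l² + U = U + l²)
Z(K, E) = √(-151/30 + E²) (Z(K, E) = √((-4 + E²) - 31/30) = √(-151/30 + E²))
1/(-1*18340 + Z(w, 266)) = 1/(-1*18340 + √(-4530 + 900*266²)/30) = 1/(-18340 + √(-4530 + 900*70756)/30) = 1/(-18340 + √(-4530 + 63680400)/30) = 1/(-18340 + √63675870/30)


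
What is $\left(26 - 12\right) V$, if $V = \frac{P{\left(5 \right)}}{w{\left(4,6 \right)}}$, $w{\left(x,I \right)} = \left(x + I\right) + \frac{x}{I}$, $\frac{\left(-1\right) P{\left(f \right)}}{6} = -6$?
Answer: $\frac{189}{4} \approx 47.25$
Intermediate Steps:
$P{\left(f \right)} = 36$ ($P{\left(f \right)} = \left(-6\right) \left(-6\right) = 36$)
$w{\left(x,I \right)} = I + x + \frac{x}{I}$ ($w{\left(x,I \right)} = \left(I + x\right) + \frac{x}{I} = I + x + \frac{x}{I}$)
$V = \frac{27}{8}$ ($V = \frac{36}{6 + 4 + \frac{4}{6}} = \frac{36}{6 + 4 + 4 \cdot \frac{1}{6}} = \frac{36}{6 + 4 + \frac{2}{3}} = \frac{36}{\frac{32}{3}} = 36 \cdot \frac{3}{32} = \frac{27}{8} \approx 3.375$)
$\left(26 - 12\right) V = \left(26 - 12\right) \frac{27}{8} = 14 \cdot \frac{27}{8} = \frac{189}{4}$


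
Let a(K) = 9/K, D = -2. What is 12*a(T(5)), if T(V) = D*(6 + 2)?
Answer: -27/4 ≈ -6.7500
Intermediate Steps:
T(V) = -16 (T(V) = -2*(6 + 2) = -2*8 = -16)
12*a(T(5)) = 12*(9/(-16)) = 12*(9*(-1/16)) = 12*(-9/16) = -27/4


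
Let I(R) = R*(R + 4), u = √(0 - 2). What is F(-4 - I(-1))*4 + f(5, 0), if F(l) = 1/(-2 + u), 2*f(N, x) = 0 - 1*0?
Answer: -4/3 - 2*I*√2/3 ≈ -1.3333 - 0.94281*I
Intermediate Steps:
u = I*√2 (u = √(-2) = I*√2 ≈ 1.4142*I)
I(R) = R*(4 + R)
f(N, x) = 0 (f(N, x) = (0 - 1*0)/2 = (0 + 0)/2 = (½)*0 = 0)
F(l) = 1/(-2 + I*√2)
F(-4 - I(-1))*4 + f(5, 0) = (-⅓ - I*√2/6)*4 + 0 = (-4/3 - 2*I*√2/3) + 0 = -4/3 - 2*I*√2/3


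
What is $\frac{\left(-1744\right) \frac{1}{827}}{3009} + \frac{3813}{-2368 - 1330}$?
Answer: $- \frac{9494882471}{9202262214} \approx -1.0318$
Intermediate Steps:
$\frac{\left(-1744\right) \frac{1}{827}}{3009} + \frac{3813}{-2368 - 1330} = \left(-1744\right) \frac{1}{827} \cdot \frac{1}{3009} + \frac{3813}{-3698} = \left(- \frac{1744}{827}\right) \frac{1}{3009} + 3813 \left(- \frac{1}{3698}\right) = - \frac{1744}{2488443} - \frac{3813}{3698} = - \frac{9494882471}{9202262214}$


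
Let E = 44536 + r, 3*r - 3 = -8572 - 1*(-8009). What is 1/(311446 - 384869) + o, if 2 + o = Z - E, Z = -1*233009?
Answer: -61093883266/220269 ≈ -2.7736e+5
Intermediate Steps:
r = -560/3 (r = 1 + (-8572 - 1*(-8009))/3 = 1 + (-8572 + 8009)/3 = 1 + (⅓)*(-563) = 1 - 563/3 = -560/3 ≈ -186.67)
Z = -233009
E = 133048/3 (E = 44536 - 560/3 = 133048/3 ≈ 44349.)
o = -832081/3 (o = -2 + (-233009 - 1*133048/3) = -2 + (-233009 - 133048/3) = -2 - 832075/3 = -832081/3 ≈ -2.7736e+5)
1/(311446 - 384869) + o = 1/(311446 - 384869) - 832081/3 = 1/(-73423) - 832081/3 = -1/73423 - 832081/3 = -61093883266/220269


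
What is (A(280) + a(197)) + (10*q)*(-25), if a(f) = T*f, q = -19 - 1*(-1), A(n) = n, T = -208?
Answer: -36196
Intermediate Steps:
q = -18 (q = -19 + 1 = -18)
a(f) = -208*f
(A(280) + a(197)) + (10*q)*(-25) = (280 - 208*197) + (10*(-18))*(-25) = (280 - 40976) - 180*(-25) = -40696 + 4500 = -36196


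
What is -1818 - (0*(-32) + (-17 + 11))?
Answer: -1812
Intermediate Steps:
-1818 - (0*(-32) + (-17 + 11)) = -1818 - (0 - 6) = -1818 - 1*(-6) = -1818 + 6 = -1812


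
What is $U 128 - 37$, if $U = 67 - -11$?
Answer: $9947$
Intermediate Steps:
$U = 78$ ($U = 67 + \left(-12 + 23\right) = 67 + 11 = 78$)
$U 128 - 37 = 78 \cdot 128 - 37 = 9984 - 37 = 9947$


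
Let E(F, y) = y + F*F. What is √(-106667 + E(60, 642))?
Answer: 5*I*√4097 ≈ 320.04*I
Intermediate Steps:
E(F, y) = y + F²
√(-106667 + E(60, 642)) = √(-106667 + (642 + 60²)) = √(-106667 + (642 + 3600)) = √(-106667 + 4242) = √(-102425) = 5*I*√4097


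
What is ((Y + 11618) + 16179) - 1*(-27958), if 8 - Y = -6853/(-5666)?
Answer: 315946305/5666 ≈ 55762.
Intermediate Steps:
Y = 38475/5666 (Y = 8 - (-6853)/(-5666) = 8 - (-6853)*(-1)/5666 = 8 - 1*6853/5666 = 8 - 6853/5666 = 38475/5666 ≈ 6.7905)
((Y + 11618) + 16179) - 1*(-27958) = ((38475/5666 + 11618) + 16179) - 1*(-27958) = (65866063/5666 + 16179) + 27958 = 157536277/5666 + 27958 = 315946305/5666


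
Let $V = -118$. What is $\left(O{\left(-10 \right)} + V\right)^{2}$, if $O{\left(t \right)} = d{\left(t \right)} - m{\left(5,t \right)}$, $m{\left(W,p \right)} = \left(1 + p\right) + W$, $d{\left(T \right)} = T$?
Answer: $15376$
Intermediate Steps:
$m{\left(W,p \right)} = 1 + W + p$
$O{\left(t \right)} = -6$ ($O{\left(t \right)} = t - \left(1 + 5 + t\right) = t - \left(6 + t\right) = -6$)
$\left(O{\left(-10 \right)} + V\right)^{2} = \left(-6 - 118\right)^{2} = \left(-124\right)^{2} = 15376$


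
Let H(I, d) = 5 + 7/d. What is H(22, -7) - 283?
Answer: -279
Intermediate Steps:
H(22, -7) - 283 = (5 + 7/(-7)) - 283 = (5 + 7*(-⅐)) - 283 = (5 - 1) - 283 = 4 - 283 = -279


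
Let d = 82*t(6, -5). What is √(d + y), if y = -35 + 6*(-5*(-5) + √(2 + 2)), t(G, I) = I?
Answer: I*√283 ≈ 16.823*I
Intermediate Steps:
y = 127 (y = -35 + 6*(25 + √4) = -35 + 6*(25 + 2) = -35 + 6*27 = -35 + 162 = 127)
d = -410 (d = 82*(-5) = -410)
√(d + y) = √(-410 + 127) = √(-283) = I*√283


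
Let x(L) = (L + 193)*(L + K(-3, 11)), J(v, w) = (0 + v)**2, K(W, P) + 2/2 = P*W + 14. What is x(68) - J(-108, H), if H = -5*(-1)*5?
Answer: 864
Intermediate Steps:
H = 25 (H = 5*5 = 25)
K(W, P) = 13 + P*W (K(W, P) = -1 + (P*W + 14) = -1 + (14 + P*W) = 13 + P*W)
J(v, w) = v**2
x(L) = (-20 + L)*(193 + L) (x(L) = (L + 193)*(L + (13 + 11*(-3))) = (193 + L)*(L + (13 - 33)) = (193 + L)*(L - 20) = (193 + L)*(-20 + L) = (-20 + L)*(193 + L))
x(68) - J(-108, H) = (-3860 + 68**2 + 173*68) - 1*(-108)**2 = (-3860 + 4624 + 11764) - 1*11664 = 12528 - 11664 = 864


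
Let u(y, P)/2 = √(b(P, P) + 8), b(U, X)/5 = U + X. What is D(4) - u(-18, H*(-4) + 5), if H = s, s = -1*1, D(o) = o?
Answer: 4 - 14*√2 ≈ -15.799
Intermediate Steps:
b(U, X) = 5*U + 5*X (b(U, X) = 5*(U + X) = 5*U + 5*X)
s = -1
H = -1
u(y, P) = 2*√(8 + 10*P) (u(y, P) = 2*√((5*P + 5*P) + 8) = 2*√(10*P + 8) = 2*√(8 + 10*P))
D(4) - u(-18, H*(-4) + 5) = 4 - 2*√(8 + 10*(-1*(-4) + 5)) = 4 - 2*√(8 + 10*(4 + 5)) = 4 - 2*√(8 + 10*9) = 4 - 2*√(8 + 90) = 4 - 2*√98 = 4 - 2*7*√2 = 4 - 14*√2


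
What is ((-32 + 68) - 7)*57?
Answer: 1653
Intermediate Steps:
((-32 + 68) - 7)*57 = (36 - 7)*57 = 29*57 = 1653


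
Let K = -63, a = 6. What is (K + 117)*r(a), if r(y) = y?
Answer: 324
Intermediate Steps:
(K + 117)*r(a) = (-63 + 117)*6 = 54*6 = 324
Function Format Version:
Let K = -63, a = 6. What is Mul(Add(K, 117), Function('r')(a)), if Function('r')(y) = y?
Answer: 324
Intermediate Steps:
Mul(Add(K, 117), Function('r')(a)) = Mul(Add(-63, 117), 6) = Mul(54, 6) = 324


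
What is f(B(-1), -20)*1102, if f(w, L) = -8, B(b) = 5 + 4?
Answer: -8816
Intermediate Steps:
B(b) = 9
f(B(-1), -20)*1102 = -8*1102 = -8816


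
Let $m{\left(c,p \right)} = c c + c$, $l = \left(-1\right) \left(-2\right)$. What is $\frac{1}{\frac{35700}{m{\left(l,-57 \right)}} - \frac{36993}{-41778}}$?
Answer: $\frac{1266}{7533821} \approx 0.00016804$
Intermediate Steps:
$l = 2$
$m{\left(c,p \right)} = c + c^{2}$ ($m{\left(c,p \right)} = c^{2} + c = c + c^{2}$)
$\frac{1}{\frac{35700}{m{\left(l,-57 \right)}} - \frac{36993}{-41778}} = \frac{1}{\frac{35700}{2 \left(1 + 2\right)} - \frac{36993}{-41778}} = \frac{1}{\frac{35700}{2 \cdot 3} - - \frac{1121}{1266}} = \frac{1}{\frac{35700}{6} + \frac{1121}{1266}} = \frac{1}{35700 \cdot \frac{1}{6} + \frac{1121}{1266}} = \frac{1}{5950 + \frac{1121}{1266}} = \frac{1}{\frac{7533821}{1266}} = \frac{1266}{7533821}$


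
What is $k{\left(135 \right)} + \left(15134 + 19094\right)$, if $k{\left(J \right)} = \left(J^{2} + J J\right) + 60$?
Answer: $70738$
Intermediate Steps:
$k{\left(J \right)} = 60 + 2 J^{2}$ ($k{\left(J \right)} = \left(J^{2} + J^{2}\right) + 60 = 2 J^{2} + 60 = 60 + 2 J^{2}$)
$k{\left(135 \right)} + \left(15134 + 19094\right) = \left(60 + 2 \cdot 135^{2}\right) + \left(15134 + 19094\right) = \left(60 + 2 \cdot 18225\right) + 34228 = \left(60 + 36450\right) + 34228 = 36510 + 34228 = 70738$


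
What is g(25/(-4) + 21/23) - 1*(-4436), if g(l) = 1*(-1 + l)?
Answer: 407529/92 ≈ 4429.7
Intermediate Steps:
g(l) = -1 + l
g(25/(-4) + 21/23) - 1*(-4436) = (-1 + (25/(-4) + 21/23)) - 1*(-4436) = (-1 + (25*(-¼) + 21*(1/23))) + 4436 = (-1 + (-25/4 + 21/23)) + 4436 = (-1 - 491/92) + 4436 = -583/92 + 4436 = 407529/92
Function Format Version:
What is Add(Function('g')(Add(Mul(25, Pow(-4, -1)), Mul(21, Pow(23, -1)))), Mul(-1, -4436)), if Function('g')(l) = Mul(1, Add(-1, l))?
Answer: Rational(407529, 92) ≈ 4429.7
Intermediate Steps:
Function('g')(l) = Add(-1, l)
Add(Function('g')(Add(Mul(25, Pow(-4, -1)), Mul(21, Pow(23, -1)))), Mul(-1, -4436)) = Add(Add(-1, Add(Mul(25, Pow(-4, -1)), Mul(21, Pow(23, -1)))), Mul(-1, -4436)) = Add(Add(-1, Add(Mul(25, Rational(-1, 4)), Mul(21, Rational(1, 23)))), 4436) = Add(Add(-1, Add(Rational(-25, 4), Rational(21, 23))), 4436) = Add(Add(-1, Rational(-491, 92)), 4436) = Add(Rational(-583, 92), 4436) = Rational(407529, 92)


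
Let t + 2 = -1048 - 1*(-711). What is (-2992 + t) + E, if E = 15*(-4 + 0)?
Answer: -3391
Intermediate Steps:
t = -339 (t = -2 + (-1048 - 1*(-711)) = -2 + (-1048 + 711) = -2 - 337 = -339)
E = -60 (E = 15*(-4) = -60)
(-2992 + t) + E = (-2992 - 339) - 60 = -3331 - 60 = -3391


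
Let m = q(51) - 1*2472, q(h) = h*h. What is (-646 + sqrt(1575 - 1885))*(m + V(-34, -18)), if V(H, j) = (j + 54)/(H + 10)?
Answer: -82365 + 255*I*sqrt(310)/2 ≈ -82365.0 + 2244.9*I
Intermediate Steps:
V(H, j) = (54 + j)/(10 + H)
q(h) = h**2
m = 129 (m = 51**2 - 1*2472 = 2601 - 2472 = 129)
(-646 + sqrt(1575 - 1885))*(m + V(-34, -18)) = (-646 + sqrt(1575 - 1885))*(129 + (54 - 18)/(10 - 34)) = (-646 + sqrt(-310))*(129 + 36/(-24)) = (-646 + I*sqrt(310))*(129 - 1/24*36) = (-646 + I*sqrt(310))*(129 - 3/2) = (-646 + I*sqrt(310))*(255/2) = -82365 + 255*I*sqrt(310)/2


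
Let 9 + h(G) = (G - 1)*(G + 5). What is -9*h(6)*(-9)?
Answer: 3726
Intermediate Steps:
h(G) = -9 + (-1 + G)*(5 + G) (h(G) = -9 + (G - 1)*(G + 5) = -9 + (-1 + G)*(5 + G))
-9*h(6)*(-9) = -9*(-14 + 6² + 4*6)*(-9) = -9*(-14 + 36 + 24)*(-9) = -9*46*(-9) = -414*(-9) = 3726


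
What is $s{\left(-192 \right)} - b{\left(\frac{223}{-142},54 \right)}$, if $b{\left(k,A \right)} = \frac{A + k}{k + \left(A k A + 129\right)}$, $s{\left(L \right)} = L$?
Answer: $- \frac{121369771}{632173} \approx -191.99$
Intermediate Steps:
$b{\left(k,A \right)} = \frac{A + k}{129 + k + k A^{2}}$ ($b{\left(k,A \right)} = \frac{A + k}{k + \left(k A^{2} + 129\right)} = \frac{A + k}{k + \left(129 + k A^{2}\right)} = \frac{A + k}{129 + k + k A^{2}}$)
$s{\left(-192 \right)} - b{\left(\frac{223}{-142},54 \right)} = -192 - \frac{54 + \frac{223}{-142}}{129 + \frac{223}{-142} + \frac{223}{-142} \cdot 54^{2}} = -192 - \frac{54 + 223 \left(- \frac{1}{142}\right)}{129 + 223 \left(- \frac{1}{142}\right) + 223 \left(- \frac{1}{142}\right) 2916} = -192 - \frac{54 - \frac{223}{142}}{129 - \frac{223}{142} - \frac{325134}{71}} = -192 - \frac{1}{129 - \frac{223}{142} - \frac{325134}{71}} \cdot \frac{7445}{142} = -192 - \frac{1}{- \frac{632173}{142}} \cdot \frac{7445}{142} = -192 - \left(- \frac{142}{632173}\right) \frac{7445}{142} = -192 - - \frac{7445}{632173} = -192 + \frac{7445}{632173} = - \frac{121369771}{632173}$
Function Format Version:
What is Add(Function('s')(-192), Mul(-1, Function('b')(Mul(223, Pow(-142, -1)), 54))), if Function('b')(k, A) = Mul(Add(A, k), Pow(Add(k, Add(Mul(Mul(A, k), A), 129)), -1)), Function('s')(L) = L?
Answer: Rational(-121369771, 632173) ≈ -191.99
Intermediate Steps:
Function('b')(k, A) = Mul(Pow(Add(129, k, Mul(k, Pow(A, 2))), -1), Add(A, k)) (Function('b')(k, A) = Mul(Add(A, k), Pow(Add(k, Add(Mul(k, Pow(A, 2)), 129)), -1)) = Mul(Add(A, k), Pow(Add(k, Add(129, Mul(k, Pow(A, 2)))), -1)) = Mul(Add(A, k), Pow(Add(129, k, Mul(k, Pow(A, 2))), -1)) = Mul(Pow(Add(129, k, Mul(k, Pow(A, 2))), -1), Add(A, k)))
Add(Function('s')(-192), Mul(-1, Function('b')(Mul(223, Pow(-142, -1)), 54))) = Add(-192, Mul(-1, Mul(Pow(Add(129, Mul(223, Pow(-142, -1)), Mul(Mul(223, Pow(-142, -1)), Pow(54, 2))), -1), Add(54, Mul(223, Pow(-142, -1)))))) = Add(-192, Mul(-1, Mul(Pow(Add(129, Mul(223, Rational(-1, 142)), Mul(Mul(223, Rational(-1, 142)), 2916)), -1), Add(54, Mul(223, Rational(-1, 142)))))) = Add(-192, Mul(-1, Mul(Pow(Add(129, Rational(-223, 142), Mul(Rational(-223, 142), 2916)), -1), Add(54, Rational(-223, 142))))) = Add(-192, Mul(-1, Mul(Pow(Add(129, Rational(-223, 142), Rational(-325134, 71)), -1), Rational(7445, 142)))) = Add(-192, Mul(-1, Mul(Pow(Rational(-632173, 142), -1), Rational(7445, 142)))) = Add(-192, Mul(-1, Mul(Rational(-142, 632173), Rational(7445, 142)))) = Add(-192, Mul(-1, Rational(-7445, 632173))) = Add(-192, Rational(7445, 632173)) = Rational(-121369771, 632173)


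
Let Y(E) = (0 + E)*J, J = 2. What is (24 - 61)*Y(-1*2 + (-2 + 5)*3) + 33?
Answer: -485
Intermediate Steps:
Y(E) = 2*E (Y(E) = (0 + E)*2 = E*2 = 2*E)
(24 - 61)*Y(-1*2 + (-2 + 5)*3) + 33 = (24 - 61)*(2*(-1*2 + (-2 + 5)*3)) + 33 = -74*(-2 + 3*3) + 33 = -74*(-2 + 9) + 33 = -74*7 + 33 = -37*14 + 33 = -518 + 33 = -485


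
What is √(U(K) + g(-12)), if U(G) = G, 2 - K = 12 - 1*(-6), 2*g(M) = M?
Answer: I*√22 ≈ 4.6904*I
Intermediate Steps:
g(M) = M/2
K = -16 (K = 2 - (12 - 1*(-6)) = 2 - (12 + 6) = 2 - 1*18 = 2 - 18 = -16)
√(U(K) + g(-12)) = √(-16 + (½)*(-12)) = √(-16 - 6) = √(-22) = I*√22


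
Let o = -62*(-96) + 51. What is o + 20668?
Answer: 26671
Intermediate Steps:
o = 6003 (o = 5952 + 51 = 6003)
o + 20668 = 6003 + 20668 = 26671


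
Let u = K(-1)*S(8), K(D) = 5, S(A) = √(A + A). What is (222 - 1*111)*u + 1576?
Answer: 3796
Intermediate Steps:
S(A) = √2*√A (S(A) = √(2*A) = √2*√A)
u = 20 (u = 5*(√2*√8) = 5*(√2*(2*√2)) = 5*4 = 20)
(222 - 1*111)*u + 1576 = (222 - 1*111)*20 + 1576 = (222 - 111)*20 + 1576 = 111*20 + 1576 = 2220 + 1576 = 3796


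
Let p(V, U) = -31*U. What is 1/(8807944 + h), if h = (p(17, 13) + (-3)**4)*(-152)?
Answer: 1/8856888 ≈ 1.1291e-7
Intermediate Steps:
h = 48944 (h = (-31*13 + (-3)**4)*(-152) = (-403 + 81)*(-152) = -322*(-152) = 48944)
1/(8807944 + h) = 1/(8807944 + 48944) = 1/8856888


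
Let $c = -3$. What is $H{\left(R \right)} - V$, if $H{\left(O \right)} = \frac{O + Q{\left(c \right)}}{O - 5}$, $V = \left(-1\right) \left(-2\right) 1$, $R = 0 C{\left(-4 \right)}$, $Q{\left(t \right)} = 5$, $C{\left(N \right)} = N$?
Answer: $-3$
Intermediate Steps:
$R = 0$ ($R = 0 \left(-4\right) = 0$)
$V = 2$ ($V = 2 \cdot 1 = 2$)
$H{\left(O \right)} = \frac{5 + O}{-5 + O}$ ($H{\left(O \right)} = \frac{O + 5}{O - 5} = \frac{5 + O}{-5 + O}$)
$H{\left(R \right)} - V = \frac{5 + 0}{-5 + 0} - 2 = \frac{1}{-5} \cdot 5 - 2 = \left(- \frac{1}{5}\right) 5 - 2 = -1 - 2 = -3$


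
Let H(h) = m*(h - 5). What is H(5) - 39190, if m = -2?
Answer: -39190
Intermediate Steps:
H(h) = 10 - 2*h (H(h) = -2*(h - 5) = -2*(-5 + h) = 10 - 2*h)
H(5) - 39190 = (10 - 2*5) - 39190 = (10 - 10) - 39190 = 0 - 39190 = -39190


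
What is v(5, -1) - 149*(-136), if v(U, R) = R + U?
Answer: 20268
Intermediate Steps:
v(5, -1) - 149*(-136) = (-1 + 5) - 149*(-136) = 4 + 20264 = 20268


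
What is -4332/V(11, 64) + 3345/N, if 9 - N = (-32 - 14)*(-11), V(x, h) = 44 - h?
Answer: 521526/2485 ≈ 209.87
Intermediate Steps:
N = -497 (N = 9 - (-32 - 14)*(-11) = 9 - (-46)*(-11) = 9 - 1*506 = 9 - 506 = -497)
-4332/V(11, 64) + 3345/N = -4332/(44 - 1*64) + 3345/(-497) = -4332/(44 - 64) + 3345*(-1/497) = -4332/(-20) - 3345/497 = -4332*(-1/20) - 3345/497 = 1083/5 - 3345/497 = 521526/2485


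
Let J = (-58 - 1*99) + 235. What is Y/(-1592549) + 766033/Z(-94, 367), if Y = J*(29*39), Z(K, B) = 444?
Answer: 1219905919325/707091756 ≈ 1725.2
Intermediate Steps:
J = 78 (J = (-58 - 99) + 235 = -157 + 235 = 78)
Y = 88218 (Y = 78*(29*39) = 78*1131 = 88218)
Y/(-1592549) + 766033/Z(-94, 367) = 88218/(-1592549) + 766033/444 = 88218*(-1/1592549) + 766033*(1/444) = -88218/1592549 + 766033/444 = 1219905919325/707091756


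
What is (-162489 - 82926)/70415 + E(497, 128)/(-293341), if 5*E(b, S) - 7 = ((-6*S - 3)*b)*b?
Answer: 2610031612841/20655606515 ≈ 126.36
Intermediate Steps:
E(b, S) = 7/5 + b²*(-3 - 6*S)/5 (E(b, S) = 7/5 + (((-6*S - 3)*b)*b)/5 = 7/5 + (((-3 - 6*S)*b)*b)/5 = 7/5 + ((b*(-3 - 6*S))*b)/5 = 7/5 + (b²*(-3 - 6*S))/5 = 7/5 + b²*(-3 - 6*S)/5)
(-162489 - 82926)/70415 + E(497, 128)/(-293341) = (-162489 - 82926)/70415 + (7/5 - ⅗*497² - 6/5*128*497²)/(-293341) = -245415*1/70415 + (7/5 - ⅗*247009 - 6/5*128*247009)*(-1/293341) = -49083/14083 + (7/5 - 741027/5 - 189702912/5)*(-1/293341) = -49083/14083 - 190443932/5*(-1/293341) = -49083/14083 + 190443932/1466705 = 2610031612841/20655606515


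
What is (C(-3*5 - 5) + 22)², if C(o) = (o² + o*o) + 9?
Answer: 690561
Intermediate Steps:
C(o) = 9 + 2*o² (C(o) = (o² + o²) + 9 = 2*o² + 9 = 9 + 2*o²)
(C(-3*5 - 5) + 22)² = ((9 + 2*(-3*5 - 5)²) + 22)² = ((9 + 2*(-15 - 5)²) + 22)² = ((9 + 2*(-20)²) + 22)² = ((9 + 2*400) + 22)² = ((9 + 800) + 22)² = (809 + 22)² = 831² = 690561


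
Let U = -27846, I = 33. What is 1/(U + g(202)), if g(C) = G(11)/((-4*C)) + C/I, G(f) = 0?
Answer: -33/918716 ≈ -3.5920e-5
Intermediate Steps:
g(C) = C/33 (g(C) = 0/((-4*C)) + C/33 = 0*(-1/(4*C)) + C*(1/33) = 0 + C/33 = C/33)
1/(U + g(202)) = 1/(-27846 + (1/33)*202) = 1/(-27846 + 202/33) = 1/(-918716/33) = -33/918716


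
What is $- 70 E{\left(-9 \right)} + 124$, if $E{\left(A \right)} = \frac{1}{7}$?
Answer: $114$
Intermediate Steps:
$E{\left(A \right)} = \frac{1}{7}$
$- 70 E{\left(-9 \right)} + 124 = \left(-70\right) \frac{1}{7} + 124 = -10 + 124 = 114$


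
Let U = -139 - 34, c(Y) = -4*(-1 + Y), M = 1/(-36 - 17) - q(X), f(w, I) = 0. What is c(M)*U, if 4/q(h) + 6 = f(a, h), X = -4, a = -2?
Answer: -38752/159 ≈ -243.72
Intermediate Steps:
q(h) = -2/3 (q(h) = 4/(-6 + 0) = 4/(-6) = 4*(-1/6) = -2/3)
M = 103/159 (M = 1/(-36 - 17) - 1*(-2/3) = 1/(-53) + 2/3 = -1/53 + 2/3 = 103/159 ≈ 0.64780)
c(Y) = 4 - 4*Y
U = -173
c(M)*U = (4 - 4*103/159)*(-173) = (4 - 412/159)*(-173) = (224/159)*(-173) = -38752/159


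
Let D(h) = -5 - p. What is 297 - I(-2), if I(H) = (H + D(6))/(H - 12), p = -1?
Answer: 2076/7 ≈ 296.57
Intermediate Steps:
D(h) = -4 (D(h) = -5 - 1*(-1) = -5 + 1 = -4)
I(H) = (-4 + H)/(-12 + H) (I(H) = (H - 4)/(H - 12) = (-4 + H)/(-12 + H))
297 - I(-2) = 297 - (-4 - 2)/(-12 - 2) = 297 - (-6)/(-14) = 297 - (-1)*(-6)/14 = 297 - 1*3/7 = 297 - 3/7 = 2076/7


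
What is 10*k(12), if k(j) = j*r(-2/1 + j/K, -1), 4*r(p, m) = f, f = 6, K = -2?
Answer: 180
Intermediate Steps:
r(p, m) = 3/2 (r(p, m) = (¼)*6 = 3/2)
k(j) = 3*j/2 (k(j) = j*(3/2) = 3*j/2)
10*k(12) = 10*((3/2)*12) = 10*18 = 180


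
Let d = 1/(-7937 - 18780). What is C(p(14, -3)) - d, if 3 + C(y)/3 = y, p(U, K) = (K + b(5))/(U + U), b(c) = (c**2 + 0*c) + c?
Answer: -4568579/748076 ≈ -6.1071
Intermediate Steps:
b(c) = c + c**2 (b(c) = (c**2 + 0) + c = c**2 + c = c + c**2)
p(U, K) = (30 + K)/(2*U) (p(U, K) = (K + 5*(1 + 5))/(U + U) = (K + 5*6)/((2*U)) = (K + 30)*(1/(2*U)) = (30 + K)*(1/(2*U)) = (30 + K)/(2*U))
C(y) = -9 + 3*y
d = -1/26717 (d = 1/(-26717) = -1/26717 ≈ -3.7429e-5)
C(p(14, -3)) - d = (-9 + 3*((1/2)*(30 - 3)/14)) - 1*(-1/26717) = (-9 + 3*((1/2)*(1/14)*27)) + 1/26717 = (-9 + 3*(27/28)) + 1/26717 = (-9 + 81/28) + 1/26717 = -171/28 + 1/26717 = -4568579/748076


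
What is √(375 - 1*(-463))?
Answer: √838 ≈ 28.948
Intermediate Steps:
√(375 - 1*(-463)) = √(375 + 463) = √838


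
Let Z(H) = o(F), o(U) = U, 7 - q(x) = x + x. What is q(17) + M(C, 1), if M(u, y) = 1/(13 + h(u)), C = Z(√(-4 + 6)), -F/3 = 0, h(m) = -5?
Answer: -215/8 ≈ -26.875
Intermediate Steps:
q(x) = 7 - 2*x (q(x) = 7 - (x + x) = 7 - 2*x)
F = 0 (F = -3*0 = 0)
Z(H) = 0
C = 0
M(u, y) = ⅛ (M(u, y) = 1/(13 - 5) = 1/8 = ⅛)
q(17) + M(C, 1) = (7 - 2*17) + ⅛ = (7 - 34) + ⅛ = -27 + ⅛ = -215/8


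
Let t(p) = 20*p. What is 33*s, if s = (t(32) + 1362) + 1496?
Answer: 115434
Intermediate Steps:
s = 3498 (s = (20*32 + 1362) + 1496 = (640 + 1362) + 1496 = 2002 + 1496 = 3498)
33*s = 33*3498 = 115434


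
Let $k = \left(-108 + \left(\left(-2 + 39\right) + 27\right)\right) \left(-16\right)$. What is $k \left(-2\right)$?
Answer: $-1408$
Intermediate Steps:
$k = 704$ ($k = \left(-108 + \left(37 + 27\right)\right) \left(-16\right) = \left(-108 + 64\right) \left(-16\right) = \left(-44\right) \left(-16\right) = 704$)
$k \left(-2\right) = 704 \left(-2\right) = -1408$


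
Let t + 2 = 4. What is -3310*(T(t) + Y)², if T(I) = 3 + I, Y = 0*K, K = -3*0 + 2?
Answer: -82750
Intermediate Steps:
K = 2 (K = 0 + 2 = 2)
t = 2 (t = -2 + 4 = 2)
Y = 0 (Y = 0*2 = 0)
-3310*(T(t) + Y)² = -3310*((3 + 2) + 0)² = -3310*(5 + 0)² = -3310*5² = -3310*25 = -82750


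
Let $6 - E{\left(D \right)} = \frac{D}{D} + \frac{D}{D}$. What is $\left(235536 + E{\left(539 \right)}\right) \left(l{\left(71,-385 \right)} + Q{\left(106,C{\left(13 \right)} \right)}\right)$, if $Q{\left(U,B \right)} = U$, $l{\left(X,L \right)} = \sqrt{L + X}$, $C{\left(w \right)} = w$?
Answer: $24967240 + 235540 i \sqrt{314} \approx 2.4967 \cdot 10^{7} + 4.1738 \cdot 10^{6} i$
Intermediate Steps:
$E{\left(D \right)} = 4$ ($E{\left(D \right)} = 6 - \left(\frac{D}{D} + \frac{D}{D}\right) = 6 - \left(1 + 1\right) = 6 - 2 = 4$)
$\left(235536 + E{\left(539 \right)}\right) \left(l{\left(71,-385 \right)} + Q{\left(106,C{\left(13 \right)} \right)}\right) = \left(235536 + 4\right) \left(\sqrt{-385 + 71} + 106\right) = 235540 \left(\sqrt{-314} + 106\right) = 235540 \left(i \sqrt{314} + 106\right) = 235540 \left(106 + i \sqrt{314}\right) = 24967240 + 235540 i \sqrt{314}$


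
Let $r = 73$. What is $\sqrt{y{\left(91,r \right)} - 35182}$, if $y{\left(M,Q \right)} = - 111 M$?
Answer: $i \sqrt{45283} \approx 212.8 i$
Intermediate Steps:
$\sqrt{y{\left(91,r \right)} - 35182} = \sqrt{\left(-111\right) 91 - 35182} = \sqrt{-10101 - 35182} = \sqrt{-45283} = i \sqrt{45283}$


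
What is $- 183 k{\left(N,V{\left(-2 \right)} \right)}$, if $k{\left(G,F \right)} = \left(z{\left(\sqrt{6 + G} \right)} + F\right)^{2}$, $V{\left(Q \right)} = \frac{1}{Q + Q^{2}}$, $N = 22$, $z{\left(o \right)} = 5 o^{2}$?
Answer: $- \frac{14449863}{4} \approx -3.6125 \cdot 10^{6}$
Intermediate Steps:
$k{\left(G,F \right)} = \left(30 + F + 5 G\right)^{2}$ ($k{\left(G,F \right)} = \left(5 \left(\sqrt{6 + G}\right)^{2} + F\right)^{2} = \left(5 \left(6 + G\right) + F\right)^{2} = \left(\left(30 + 5 G\right) + F\right)^{2} = \left(30 + F + 5 G\right)^{2}$)
$- 183 k{\left(N,V{\left(-2 \right)} \right)} = - 183 \left(30 + \frac{1}{\left(-2\right) \left(1 - 2\right)} + 5 \cdot 22\right)^{2} = - 183 \left(30 - \frac{1}{2 \left(-1\right)} + 110\right)^{2} = - 183 \left(30 - - \frac{1}{2} + 110\right)^{2} = - 183 \left(30 + \frac{1}{2} + 110\right)^{2} = - 183 \left(\frac{281}{2}\right)^{2} = \left(-183\right) \frac{78961}{4} = - \frac{14449863}{4}$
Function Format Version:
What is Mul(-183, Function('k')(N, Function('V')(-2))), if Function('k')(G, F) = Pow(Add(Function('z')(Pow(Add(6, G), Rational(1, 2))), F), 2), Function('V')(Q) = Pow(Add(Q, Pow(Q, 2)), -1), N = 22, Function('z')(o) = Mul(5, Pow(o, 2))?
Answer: Rational(-14449863, 4) ≈ -3.6125e+6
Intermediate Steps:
Function('k')(G, F) = Pow(Add(30, F, Mul(5, G)), 2) (Function('k')(G, F) = Pow(Add(Mul(5, Pow(Pow(Add(6, G), Rational(1, 2)), 2)), F), 2) = Pow(Add(Mul(5, Add(6, G)), F), 2) = Pow(Add(Add(30, Mul(5, G)), F), 2) = Pow(Add(30, F, Mul(5, G)), 2))
Mul(-183, Function('k')(N, Function('V')(-2))) = Mul(-183, Pow(Add(30, Mul(Pow(-2, -1), Pow(Add(1, -2), -1)), Mul(5, 22)), 2)) = Mul(-183, Pow(Add(30, Mul(Rational(-1, 2), Pow(-1, -1)), 110), 2)) = Mul(-183, Pow(Add(30, Mul(Rational(-1, 2), -1), 110), 2)) = Mul(-183, Pow(Add(30, Rational(1, 2), 110), 2)) = Mul(-183, Pow(Rational(281, 2), 2)) = Mul(-183, Rational(78961, 4)) = Rational(-14449863, 4)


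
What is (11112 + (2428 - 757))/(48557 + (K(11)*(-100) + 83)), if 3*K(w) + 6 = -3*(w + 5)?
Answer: 12783/50440 ≈ 0.25343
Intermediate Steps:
K(w) = -7 - w (K(w) = -2 + (-3*(w + 5))/3 = -2 + (-3*(5 + w))/3 = -2 + (-15 - 3*w)/3 = -2 + (-5 - w) = -7 - w)
(11112 + (2428 - 757))/(48557 + (K(11)*(-100) + 83)) = (11112 + (2428 - 757))/(48557 + ((-7 - 1*11)*(-100) + 83)) = (11112 + 1671)/(48557 + ((-7 - 11)*(-100) + 83)) = 12783/(48557 + (-18*(-100) + 83)) = 12783/(48557 + (1800 + 83)) = 12783/(48557 + 1883) = 12783/50440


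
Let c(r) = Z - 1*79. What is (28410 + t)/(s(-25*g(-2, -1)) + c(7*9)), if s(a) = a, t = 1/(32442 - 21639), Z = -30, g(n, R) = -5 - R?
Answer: -306913231/97227 ≈ -3156.7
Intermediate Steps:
t = 1/10803 ≈ 9.2567e-5
c(r) = -109 (c(r) = -30 - 1*79 = -30 - 79 = -109)
(28410 + t)/(s(-25*g(-2, -1)) + c(7*9)) = (28410 + 1/10803)/(-25*(-5 - 1*(-1)) - 109) = 306913231/(10803*(-25*(-5 + 1) - 109)) = 306913231/(10803*(-25*(-4) - 109)) = 306913231/(10803*(100 - 109)) = (306913231/10803)/(-9) = (306913231/10803)*(-1/9) = -306913231/97227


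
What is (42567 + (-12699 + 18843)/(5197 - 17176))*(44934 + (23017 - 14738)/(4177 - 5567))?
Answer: 964954300814393/504570 ≈ 1.9124e+9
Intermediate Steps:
(42567 + (-12699 + 18843)/(5197 - 17176))*(44934 + (23017 - 14738)/(4177 - 5567)) = (42567 + 6144/(-11979))*(44934 + 8279/(-1390)) = (42567 + 6144*(-1/11979))*(44934 + 8279*(-1/1390)) = (42567 - 2048/3993)*(44934 - 8279/1390) = (169967983/3993)*(62449981/1390) = 964954300814393/504570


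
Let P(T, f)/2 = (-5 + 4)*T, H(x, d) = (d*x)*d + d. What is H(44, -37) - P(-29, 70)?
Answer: 60141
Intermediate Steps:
H(x, d) = d + x*d² (H(x, d) = x*d² + d = d + x*d²)
P(T, f) = -2*T (P(T, f) = 2*((-5 + 4)*T) = 2*(-T) = -2*T)
H(44, -37) - P(-29, 70) = -37*(1 - 37*44) - (-2)*(-29) = -37*(1 - 1628) - 1*58 = -37*(-1627) - 58 = 60199 - 58 = 60141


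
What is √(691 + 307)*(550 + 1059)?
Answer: 1609*√998 ≈ 50830.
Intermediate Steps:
√(691 + 307)*(550 + 1059) = √998*1609 = 1609*√998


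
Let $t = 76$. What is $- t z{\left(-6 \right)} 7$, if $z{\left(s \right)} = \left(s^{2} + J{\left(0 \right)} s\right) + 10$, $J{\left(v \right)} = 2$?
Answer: $-18088$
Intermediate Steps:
$z{\left(s \right)} = 10 + s^{2} + 2 s$ ($z{\left(s \right)} = \left(s^{2} + 2 s\right) + 10 = 10 + s^{2} + 2 s$)
$- t z{\left(-6 \right)} 7 = \left(-1\right) 76 \left(10 + \left(-6\right)^{2} + 2 \left(-6\right)\right) 7 = - 76 \left(10 + 36 - 12\right) 7 = \left(-76\right) 34 \cdot 7 = \left(-2584\right) 7 = -18088$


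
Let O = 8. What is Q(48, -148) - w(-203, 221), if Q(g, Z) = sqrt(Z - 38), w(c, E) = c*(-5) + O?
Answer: -1023 + I*sqrt(186) ≈ -1023.0 + 13.638*I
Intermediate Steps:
w(c, E) = 8 - 5*c (w(c, E) = c*(-5) + 8 = -5*c + 8 = 8 - 5*c)
Q(g, Z) = sqrt(-38 + Z)
Q(48, -148) - w(-203, 221) = sqrt(-38 - 148) - (8 - 5*(-203)) = sqrt(-186) - (8 + 1015) = I*sqrt(186) - 1*1023 = I*sqrt(186) - 1023 = -1023 + I*sqrt(186)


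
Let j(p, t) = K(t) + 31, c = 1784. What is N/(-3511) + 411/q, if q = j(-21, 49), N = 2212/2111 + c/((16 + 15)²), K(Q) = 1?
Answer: 2927226318899/227925244192 ≈ 12.843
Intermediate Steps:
j(p, t) = 32 (j(p, t) = 1 + 31 = 32)
N = 5891756/2028671 (N = 2212/2111 + 1784/((16 + 15)²) = 2212*(1/2111) + 1784/(31²) = 2212/2111 + 1784/961 = 5891756/2028671 ≈ 2.9042)
q = 32
N/(-3511) + 411/q = (5891756/2028671)/(-3511) + 411/32 = (5891756/2028671)*(-1/3511) + 411*(1/32) = -5891756/7122663881 + 411/32 = 2927226318899/227925244192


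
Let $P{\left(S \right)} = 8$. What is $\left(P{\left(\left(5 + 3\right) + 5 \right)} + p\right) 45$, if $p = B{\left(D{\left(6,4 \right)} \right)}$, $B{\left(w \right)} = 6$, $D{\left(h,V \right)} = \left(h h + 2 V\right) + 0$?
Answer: $630$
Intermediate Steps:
$D{\left(h,V \right)} = h^{2} + 2 V$ ($D{\left(h,V \right)} = \left(h^{2} + 2 V\right) + 0 = h^{2} + 2 V$)
$p = 6$
$\left(P{\left(\left(5 + 3\right) + 5 \right)} + p\right) 45 = \left(8 + 6\right) 45 = 14 \cdot 45 = 630$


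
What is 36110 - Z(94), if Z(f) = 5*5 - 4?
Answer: 36089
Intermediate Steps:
Z(f) = 21 (Z(f) = 25 - 4 = 21)
36110 - Z(94) = 36110 - 1*21 = 36110 - 21 = 36089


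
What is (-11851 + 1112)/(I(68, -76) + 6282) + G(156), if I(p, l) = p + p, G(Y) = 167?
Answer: 1061067/6418 ≈ 165.33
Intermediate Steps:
I(p, l) = 2*p
(-11851 + 1112)/(I(68, -76) + 6282) + G(156) = (-11851 + 1112)/(2*68 + 6282) + 167 = -10739/(136 + 6282) + 167 = -10739/6418 + 167 = 1061067/6418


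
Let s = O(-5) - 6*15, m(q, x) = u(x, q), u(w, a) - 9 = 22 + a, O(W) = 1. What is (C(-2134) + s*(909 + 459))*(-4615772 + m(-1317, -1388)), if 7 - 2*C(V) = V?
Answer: 557193485027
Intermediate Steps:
u(w, a) = 31 + a (u(w, a) = 9 + (22 + a) = 31 + a)
m(q, x) = 31 + q
s = -89 (s = 1 - 6*15 = 1 - 90 = -89)
C(V) = 7/2 - V/2
(C(-2134) + s*(909 + 459))*(-4615772 + m(-1317, -1388)) = ((7/2 - ½*(-2134)) - 89*(909 + 459))*(-4615772 + (31 - 1317)) = ((7/2 + 1067) - 89*1368)*(-4615772 - 1286) = (2141/2 - 121752)*(-4617058) = -241363/2*(-4617058) = 557193485027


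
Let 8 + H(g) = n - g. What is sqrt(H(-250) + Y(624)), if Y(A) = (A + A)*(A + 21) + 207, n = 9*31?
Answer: 2*sqrt(201422) ≈ 897.60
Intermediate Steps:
n = 279
H(g) = 271 - g (H(g) = -8 + (279 - g) = 271 - g)
Y(A) = 207 + 2*A*(21 + A) (Y(A) = (2*A)*(21 + A) + 207 = 2*A*(21 + A) + 207 = 207 + 2*A*(21 + A))
sqrt(H(-250) + Y(624)) = sqrt((271 - 1*(-250)) + (207 + 2*624**2 + 42*624)) = sqrt((271 + 250) + (207 + 2*389376 + 26208)) = sqrt(521 + (207 + 778752 + 26208)) = sqrt(521 + 805167) = sqrt(805688) = 2*sqrt(201422)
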